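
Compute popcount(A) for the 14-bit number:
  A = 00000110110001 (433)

00000110110001
1-bits at positions (from bit 0 = LSB): 0, 4, 5, 7, 8
Count = 5

Answer: 5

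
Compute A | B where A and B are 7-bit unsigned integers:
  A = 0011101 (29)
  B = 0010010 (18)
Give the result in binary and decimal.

Apply | to each column (1 where either bit is 1):
  0011101
| 0010010
---------
  0011111

Answer: 0011111 (31)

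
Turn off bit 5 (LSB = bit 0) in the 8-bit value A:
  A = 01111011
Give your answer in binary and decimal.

Mask = ~(1 << 5) = 11011111
Bit 5 of A is 1, so AND-ing with the mask clears it to 0.
  01111011
& 11011111
----------
  01011011

Answer: 01011011 (91)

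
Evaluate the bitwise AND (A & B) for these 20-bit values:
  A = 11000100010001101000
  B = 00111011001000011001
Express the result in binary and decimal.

Apply & to each column (1 only where both bits are 1):
  11000100010001101000
& 00111011001000011001
----------------------
  00000000000000001000

Answer: 00000000000000001000 (8)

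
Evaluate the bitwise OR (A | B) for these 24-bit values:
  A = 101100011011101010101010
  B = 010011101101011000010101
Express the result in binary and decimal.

Apply | to each column (1 where either bit is 1):
  101100011011101010101010
| 010011101101011000010101
--------------------------
  111111111111111010111111

Answer: 111111111111111010111111 (16776895)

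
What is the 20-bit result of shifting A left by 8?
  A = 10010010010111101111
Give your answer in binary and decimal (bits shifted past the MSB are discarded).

Shift left by 8: drop the top 8 bit(s), append 8 zero(s) on the right.
  10010010010111101111  ->  discard [10010010], keep [010111101111], append 00000000
= 01011110111100000000

Answer: 01011110111100000000 (388864)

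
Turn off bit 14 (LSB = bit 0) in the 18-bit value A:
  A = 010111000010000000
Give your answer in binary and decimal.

Mask = ~(1 << 14) = 111011111111111111
Bit 14 of A is 1, so AND-ing with the mask clears it to 0.
  010111000010000000
& 111011111111111111
--------------------
  010011000010000000

Answer: 010011000010000000 (77952)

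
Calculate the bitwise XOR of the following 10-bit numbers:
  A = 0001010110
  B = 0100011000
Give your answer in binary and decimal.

Apply ^ to each column (1 where bits differ):
  0001010110
^ 0100011000
------------
  0101001110

Answer: 0101001110 (334)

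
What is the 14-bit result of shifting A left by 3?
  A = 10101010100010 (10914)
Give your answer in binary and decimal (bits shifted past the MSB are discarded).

Shift left by 3: drop the top 3 bit(s), append 3 zero(s) on the right.
  10101010100010  ->  discard [101], keep [01010100010], append 000
= 01010100010000

Answer: 01010100010000 (5392)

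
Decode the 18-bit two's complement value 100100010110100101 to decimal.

MSB is 1, so the value is negative. Find the magnitude:
1. Invert bits:  011011101001011010
2. Add 1:        011011101001011011  = 113243
3. Apply sign:   -113243

Answer: -113243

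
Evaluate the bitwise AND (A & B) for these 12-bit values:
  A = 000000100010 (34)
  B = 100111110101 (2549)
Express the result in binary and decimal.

Apply & to each column (1 only where both bits are 1):
  000000100010
& 100111110101
--------------
  000000100000

Answer: 000000100000 (32)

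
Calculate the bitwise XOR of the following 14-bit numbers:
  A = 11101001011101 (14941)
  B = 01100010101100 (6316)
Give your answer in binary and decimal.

Apply ^ to each column (1 where bits differ):
  11101001011101
^ 01100010101100
----------------
  10001011110001

Answer: 10001011110001 (8945)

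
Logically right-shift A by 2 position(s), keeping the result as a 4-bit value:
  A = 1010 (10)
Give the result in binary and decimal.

Logical shift right by 2: drop the bottom 2 bit(s), prepend 2 zero(s) on the left.
  1010  ->  keep [10], discard [10], prepend 00
= 0010

Answer: 0010 (2)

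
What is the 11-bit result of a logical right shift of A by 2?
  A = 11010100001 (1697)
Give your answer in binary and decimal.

Logical shift right by 2: drop the bottom 2 bit(s), prepend 2 zero(s) on the left.
  11010100001  ->  keep [110101000], discard [01], prepend 00
= 00110101000

Answer: 00110101000 (424)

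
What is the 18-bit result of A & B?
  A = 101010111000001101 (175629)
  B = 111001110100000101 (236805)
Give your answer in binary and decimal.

Apply & to each column (1 only where both bits are 1):
  101010111000001101
& 111001110100000101
--------------------
  101000110000000101

Answer: 101000110000000101 (166917)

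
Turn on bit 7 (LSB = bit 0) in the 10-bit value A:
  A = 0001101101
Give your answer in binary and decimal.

Mask = 1 << 7 = 0010000000
Bit 7 of A is 0, so OR-ing with the mask flips it to 1.
  0001101101
| 0010000000
------------
  0011101101

Answer: 0011101101 (237)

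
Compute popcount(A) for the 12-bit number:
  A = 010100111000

010100111000
1-bits at positions (from bit 0 = LSB): 3, 4, 5, 8, 10
Count = 5

Answer: 5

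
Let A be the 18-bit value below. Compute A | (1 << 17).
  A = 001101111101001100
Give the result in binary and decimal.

Mask = 1 << 17 = 100000000000000000
Bit 17 of A is 0, so OR-ing with the mask flips it to 1.
  001101111101001100
| 100000000000000000
--------------------
  101101111101001100

Answer: 101101111101001100 (188236)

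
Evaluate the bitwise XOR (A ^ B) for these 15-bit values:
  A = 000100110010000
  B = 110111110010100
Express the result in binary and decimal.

Apply ^ to each column (1 where bits differ):
  000100110010000
^ 110111110010100
-----------------
  110011000000100

Answer: 110011000000100 (26116)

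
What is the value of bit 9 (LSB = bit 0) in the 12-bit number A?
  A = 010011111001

Bit 9 is the 10th from the right.
  010011111001
    ^
That bit is 0.

Answer: 0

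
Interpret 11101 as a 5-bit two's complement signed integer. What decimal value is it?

MSB is 1, so the value is negative. Find the magnitude:
1. Invert bits:  00010
2. Add 1:        00011  = 3
3. Apply sign:   -3

Answer: -3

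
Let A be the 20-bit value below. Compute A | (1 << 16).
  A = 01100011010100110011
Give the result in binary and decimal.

Mask = 1 << 16 = 00010000000000000000
Bit 16 of A is 0, so OR-ing with the mask flips it to 1.
  01100011010100110011
| 00010000000000000000
----------------------
  01110011010100110011

Answer: 01110011010100110011 (472371)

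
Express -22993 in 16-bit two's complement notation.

1. Binary of +22993:  0101100111010001
2. Invert bits:     1010011000101110
3. Add 1:           1010011000101111

Answer: 1010011000101111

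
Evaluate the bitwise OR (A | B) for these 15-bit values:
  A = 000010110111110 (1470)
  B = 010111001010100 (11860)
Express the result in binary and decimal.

Apply | to each column (1 where either bit is 1):
  000010110111110
| 010111001010100
-----------------
  010111111111110

Answer: 010111111111110 (12286)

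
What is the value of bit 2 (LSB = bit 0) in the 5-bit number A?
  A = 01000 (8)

Bit 2 is the 3rd from the right.
  01000
    ^
That bit is 0.

Answer: 0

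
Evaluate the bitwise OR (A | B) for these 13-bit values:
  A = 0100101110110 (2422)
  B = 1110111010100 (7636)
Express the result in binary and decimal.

Apply | to each column (1 where either bit is 1):
  0100101110110
| 1110111010100
---------------
  1110111110110

Answer: 1110111110110 (7670)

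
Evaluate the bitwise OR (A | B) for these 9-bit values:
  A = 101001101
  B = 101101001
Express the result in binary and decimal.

Apply | to each column (1 where either bit is 1):
  101001101
| 101101001
-----------
  101101101

Answer: 101101101 (365)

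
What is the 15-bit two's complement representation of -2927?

1. Binary of +2927:  000101101101111
2. Invert bits:     111010010010000
3. Add 1:           111010010010001

Answer: 111010010010001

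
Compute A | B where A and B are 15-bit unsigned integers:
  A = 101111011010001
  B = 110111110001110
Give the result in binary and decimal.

Apply | to each column (1 where either bit is 1):
  101111011010001
| 110111110001110
-----------------
  111111111011111

Answer: 111111111011111 (32735)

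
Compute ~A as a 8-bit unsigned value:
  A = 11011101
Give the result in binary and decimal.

Flip each bit (0->1, 1->0):
  11011101
  00100010

Answer: 00100010 (34)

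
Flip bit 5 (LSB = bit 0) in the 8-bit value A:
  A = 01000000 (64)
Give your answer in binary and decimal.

Mask = 1 << 5 = 00100000
Bit 5 of A is 0; XOR with the mask flips it to 1.
  01000000
^ 00100000
----------
  01100000

Answer: 01100000 (96)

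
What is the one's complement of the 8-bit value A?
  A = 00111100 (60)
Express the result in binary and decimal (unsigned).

Flip each bit (0->1, 1->0):
  00111100
  11000011

Answer: 11000011 (195)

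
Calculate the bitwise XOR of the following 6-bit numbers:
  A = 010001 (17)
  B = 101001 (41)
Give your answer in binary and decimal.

Apply ^ to each column (1 where bits differ):
  010001
^ 101001
--------
  111000

Answer: 111000 (56)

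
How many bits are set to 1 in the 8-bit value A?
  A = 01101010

01101010
1-bits at positions (from bit 0 = LSB): 1, 3, 5, 6
Count = 4

Answer: 4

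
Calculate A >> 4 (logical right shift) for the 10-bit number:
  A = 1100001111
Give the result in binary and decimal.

Logical shift right by 4: drop the bottom 4 bit(s), prepend 4 zero(s) on the left.
  1100001111  ->  keep [110000], discard [1111], prepend 0000
= 0000110000

Answer: 0000110000 (48)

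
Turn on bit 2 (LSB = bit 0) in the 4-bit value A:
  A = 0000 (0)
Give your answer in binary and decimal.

Mask = 1 << 2 = 0100
Bit 2 of A is 0, so OR-ing with the mask flips it to 1.
  0000
| 0100
------
  0100

Answer: 0100 (4)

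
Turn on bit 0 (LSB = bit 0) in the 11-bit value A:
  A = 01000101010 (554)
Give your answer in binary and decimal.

Mask = 1 << 0 = 00000000001
Bit 0 of A is 0, so OR-ing with the mask flips it to 1.
  01000101010
| 00000000001
-------------
  01000101011

Answer: 01000101011 (555)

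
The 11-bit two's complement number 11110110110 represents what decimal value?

MSB is 1, so the value is negative. Find the magnitude:
1. Invert bits:  00001001001
2. Add 1:        00001001010  = 74
3. Apply sign:   -74

Answer: -74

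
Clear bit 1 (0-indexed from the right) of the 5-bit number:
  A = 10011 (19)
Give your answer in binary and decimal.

Mask = ~(1 << 1) = 11101
Bit 1 of A is 1, so AND-ing with the mask clears it to 0.
  10011
& 11101
-------
  10001

Answer: 10001 (17)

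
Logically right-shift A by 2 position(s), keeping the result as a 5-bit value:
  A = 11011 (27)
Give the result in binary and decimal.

Logical shift right by 2: drop the bottom 2 bit(s), prepend 2 zero(s) on the left.
  11011  ->  keep [110], discard [11], prepend 00
= 00110

Answer: 00110 (6)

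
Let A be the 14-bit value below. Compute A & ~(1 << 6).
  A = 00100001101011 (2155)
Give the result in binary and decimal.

Mask = ~(1 << 6) = 11111110111111
Bit 6 of A is 1, so AND-ing with the mask clears it to 0.
  00100001101011
& 11111110111111
----------------
  00100000101011

Answer: 00100000101011 (2091)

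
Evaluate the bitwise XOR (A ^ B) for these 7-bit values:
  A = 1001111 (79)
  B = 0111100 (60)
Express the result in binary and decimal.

Apply ^ to each column (1 where bits differ):
  1001111
^ 0111100
---------
  1110011

Answer: 1110011 (115)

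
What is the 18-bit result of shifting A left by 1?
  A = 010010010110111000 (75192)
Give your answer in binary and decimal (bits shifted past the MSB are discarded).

Shift left by 1: drop the top 1 bit(s), append 1 zero(s) on the right.
  010010010110111000  ->  discard [0], keep [10010010110111000], append 0
= 100100101101110000

Answer: 100100101101110000 (150384)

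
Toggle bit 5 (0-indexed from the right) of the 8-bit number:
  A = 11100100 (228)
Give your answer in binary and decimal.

Mask = 1 << 5 = 00100000
Bit 5 of A is 1; XOR with the mask flips it to 0.
  11100100
^ 00100000
----------
  11000100

Answer: 11000100 (196)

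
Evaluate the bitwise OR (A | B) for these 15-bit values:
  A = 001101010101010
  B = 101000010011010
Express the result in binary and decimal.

Apply | to each column (1 where either bit is 1):
  001101010101010
| 101000010011010
-----------------
  101101010111010

Answer: 101101010111010 (23226)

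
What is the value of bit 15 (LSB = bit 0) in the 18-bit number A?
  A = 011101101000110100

Bit 15 is the 16th from the right.
  011101101000110100
    ^
That bit is 1.

Answer: 1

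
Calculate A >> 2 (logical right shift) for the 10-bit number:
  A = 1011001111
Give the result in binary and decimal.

Logical shift right by 2: drop the bottom 2 bit(s), prepend 2 zero(s) on the left.
  1011001111  ->  keep [10110011], discard [11], prepend 00
= 0010110011

Answer: 0010110011 (179)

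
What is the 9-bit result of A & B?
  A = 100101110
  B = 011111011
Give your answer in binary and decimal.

Apply & to each column (1 only where both bits are 1):
  100101110
& 011111011
-----------
  000101010

Answer: 000101010 (42)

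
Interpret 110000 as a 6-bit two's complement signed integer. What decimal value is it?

MSB is 1, so the value is negative. Find the magnitude:
1. Invert bits:  001111
2. Add 1:        010000  = 16
3. Apply sign:   -16

Answer: -16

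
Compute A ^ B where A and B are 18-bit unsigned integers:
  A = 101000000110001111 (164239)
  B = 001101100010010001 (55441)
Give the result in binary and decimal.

Apply ^ to each column (1 where bits differ):
  101000000110001111
^ 001101100010010001
--------------------
  100101100100011110

Answer: 100101100100011110 (153886)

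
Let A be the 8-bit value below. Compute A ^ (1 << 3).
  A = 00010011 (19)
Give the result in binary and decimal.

Mask = 1 << 3 = 00001000
Bit 3 of A is 0; XOR with the mask flips it to 1.
  00010011
^ 00001000
----------
  00011011

Answer: 00011011 (27)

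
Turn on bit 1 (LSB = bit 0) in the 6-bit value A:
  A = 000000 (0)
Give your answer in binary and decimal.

Mask = 1 << 1 = 000010
Bit 1 of A is 0, so OR-ing with the mask flips it to 1.
  000000
| 000010
--------
  000010

Answer: 000010 (2)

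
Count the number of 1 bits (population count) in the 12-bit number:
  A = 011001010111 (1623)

011001010111
1-bits at positions (from bit 0 = LSB): 0, 1, 2, 4, 6, 9, 10
Count = 7

Answer: 7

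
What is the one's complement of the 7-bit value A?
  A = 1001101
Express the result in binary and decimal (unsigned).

Flip each bit (0->1, 1->0):
  1001101
  0110010

Answer: 0110010 (50)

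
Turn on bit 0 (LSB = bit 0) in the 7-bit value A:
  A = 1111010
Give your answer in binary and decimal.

Mask = 1 << 0 = 0000001
Bit 0 of A is 0, so OR-ing with the mask flips it to 1.
  1111010
| 0000001
---------
  1111011

Answer: 1111011 (123)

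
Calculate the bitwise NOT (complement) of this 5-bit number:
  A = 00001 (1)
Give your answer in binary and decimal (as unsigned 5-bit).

Flip each bit (0->1, 1->0):
  00001
  11110

Answer: 11110 (30)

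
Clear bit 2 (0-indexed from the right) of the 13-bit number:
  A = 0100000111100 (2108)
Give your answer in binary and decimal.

Mask = ~(1 << 2) = 1111111111011
Bit 2 of A is 1, so AND-ing with the mask clears it to 0.
  0100000111100
& 1111111111011
---------------
  0100000111000

Answer: 0100000111000 (2104)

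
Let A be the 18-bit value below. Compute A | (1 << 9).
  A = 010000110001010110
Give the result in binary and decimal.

Mask = 1 << 9 = 000000001000000000
Bit 9 of A is 0, so OR-ing with the mask flips it to 1.
  010000110001010110
| 000000001000000000
--------------------
  010000111001010110

Answer: 010000111001010110 (69206)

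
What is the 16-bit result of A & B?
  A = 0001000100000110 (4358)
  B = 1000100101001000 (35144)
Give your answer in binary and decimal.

Apply & to each column (1 only where both bits are 1):
  0001000100000110
& 1000100101001000
------------------
  0000000100000000

Answer: 0000000100000000 (256)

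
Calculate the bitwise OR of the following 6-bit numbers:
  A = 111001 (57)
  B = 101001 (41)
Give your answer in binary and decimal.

Apply | to each column (1 where either bit is 1):
  111001
| 101001
--------
  111001

Answer: 111001 (57)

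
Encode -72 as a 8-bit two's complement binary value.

1. Binary of +72:  01001000
2. Invert bits:     10110111
3. Add 1:           10111000

Answer: 10111000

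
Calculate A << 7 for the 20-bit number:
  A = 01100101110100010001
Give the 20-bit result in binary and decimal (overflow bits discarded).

Shift left by 7: drop the top 7 bit(s), append 7 zero(s) on the right.
  01100101110100010001  ->  discard [0110010], keep [1110100010001], append 0000000
= 11101000100010000000

Answer: 11101000100010000000 (952448)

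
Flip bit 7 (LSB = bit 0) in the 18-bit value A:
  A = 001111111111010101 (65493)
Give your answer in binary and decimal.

Mask = 1 << 7 = 000000000010000000
Bit 7 of A is 1; XOR with the mask flips it to 0.
  001111111111010101
^ 000000000010000000
--------------------
  001111111101010101

Answer: 001111111101010101 (65365)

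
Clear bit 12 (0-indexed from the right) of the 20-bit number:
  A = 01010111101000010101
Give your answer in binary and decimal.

Mask = ~(1 << 12) = 11111110111111111111
Bit 12 of A is 1, so AND-ing with the mask clears it to 0.
  01010111101000010101
& 11111110111111111111
----------------------
  01010110101000010101

Answer: 01010110101000010101 (354837)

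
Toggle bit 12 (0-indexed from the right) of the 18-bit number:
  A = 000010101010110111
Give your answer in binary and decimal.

Mask = 1 << 12 = 000001000000000000
Bit 12 of A is 0; XOR with the mask flips it to 1.
  000010101010110111
^ 000001000000000000
--------------------
  000011101010110111

Answer: 000011101010110111 (15031)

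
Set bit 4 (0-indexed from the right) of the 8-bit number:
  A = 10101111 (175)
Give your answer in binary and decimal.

Mask = 1 << 4 = 00010000
Bit 4 of A is 0, so OR-ing with the mask flips it to 1.
  10101111
| 00010000
----------
  10111111

Answer: 10111111 (191)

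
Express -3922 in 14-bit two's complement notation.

1. Binary of +3922:  00111101010010
2. Invert bits:     11000010101101
3. Add 1:           11000010101110

Answer: 11000010101110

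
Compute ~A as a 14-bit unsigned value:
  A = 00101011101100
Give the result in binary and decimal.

Flip each bit (0->1, 1->0):
  00101011101100
  11010100010011

Answer: 11010100010011 (13587)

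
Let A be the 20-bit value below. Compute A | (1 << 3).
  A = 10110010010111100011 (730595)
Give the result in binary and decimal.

Mask = 1 << 3 = 00000000000000001000
Bit 3 of A is 0, so OR-ing with the mask flips it to 1.
  10110010010111100011
| 00000000000000001000
----------------------
  10110010010111101011

Answer: 10110010010111101011 (730603)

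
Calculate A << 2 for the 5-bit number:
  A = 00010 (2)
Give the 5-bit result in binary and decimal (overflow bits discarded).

Shift left by 2: drop the top 2 bit(s), append 2 zero(s) on the right.
  00010  ->  discard [00], keep [010], append 00
= 01000

Answer: 01000 (8)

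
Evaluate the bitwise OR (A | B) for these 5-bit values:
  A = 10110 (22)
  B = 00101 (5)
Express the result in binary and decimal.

Apply | to each column (1 where either bit is 1):
  10110
| 00101
-------
  10111

Answer: 10111 (23)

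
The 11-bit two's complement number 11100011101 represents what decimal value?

MSB is 1, so the value is negative. Find the magnitude:
1. Invert bits:  00011100010
2. Add 1:        00011100011  = 227
3. Apply sign:   -227

Answer: -227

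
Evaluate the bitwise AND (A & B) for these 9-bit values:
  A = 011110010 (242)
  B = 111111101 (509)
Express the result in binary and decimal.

Apply & to each column (1 only where both bits are 1):
  011110010
& 111111101
-----------
  011110000

Answer: 011110000 (240)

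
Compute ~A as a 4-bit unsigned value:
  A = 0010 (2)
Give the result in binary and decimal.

Flip each bit (0->1, 1->0):
  0010
  1101

Answer: 1101 (13)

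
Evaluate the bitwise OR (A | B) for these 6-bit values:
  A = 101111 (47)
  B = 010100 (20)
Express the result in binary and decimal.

Apply | to each column (1 where either bit is 1):
  101111
| 010100
--------
  111111

Answer: 111111 (63)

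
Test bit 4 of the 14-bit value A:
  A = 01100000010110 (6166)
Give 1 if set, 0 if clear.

Bit 4 is the 5th from the right.
  01100000010110
           ^
That bit is 1.

Answer: 1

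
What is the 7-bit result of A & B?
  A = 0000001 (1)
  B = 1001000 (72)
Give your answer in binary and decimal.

Apply & to each column (1 only where both bits are 1):
  0000001
& 1001000
---------
  0000000

Answer: 0000000 (0)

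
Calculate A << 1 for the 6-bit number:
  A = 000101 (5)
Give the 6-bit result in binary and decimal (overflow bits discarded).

Shift left by 1: drop the top 1 bit(s), append 1 zero(s) on the right.
  000101  ->  discard [0], keep [00101], append 0
= 001010

Answer: 001010 (10)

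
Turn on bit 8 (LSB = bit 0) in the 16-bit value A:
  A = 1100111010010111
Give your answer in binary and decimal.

Mask = 1 << 8 = 0000000100000000
Bit 8 of A is 0, so OR-ing with the mask flips it to 1.
  1100111010010111
| 0000000100000000
------------------
  1100111110010111

Answer: 1100111110010111 (53143)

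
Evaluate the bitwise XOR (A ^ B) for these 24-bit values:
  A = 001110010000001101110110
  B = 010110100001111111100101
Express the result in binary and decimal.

Apply ^ to each column (1 where bits differ):
  001110010000001101110110
^ 010110100001111111100101
--------------------------
  011000110001110010010011

Answer: 011000110001110010010011 (6495379)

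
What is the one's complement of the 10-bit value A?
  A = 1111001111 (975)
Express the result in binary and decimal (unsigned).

Flip each bit (0->1, 1->0):
  1111001111
  0000110000

Answer: 0000110000 (48)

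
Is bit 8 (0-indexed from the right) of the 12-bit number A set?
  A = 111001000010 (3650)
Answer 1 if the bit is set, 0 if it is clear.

Bit 8 is the 9th from the right.
  111001000010
     ^
That bit is 0.

Answer: 0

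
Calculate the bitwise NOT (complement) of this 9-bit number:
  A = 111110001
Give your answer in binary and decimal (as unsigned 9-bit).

Flip each bit (0->1, 1->0):
  111110001
  000001110

Answer: 000001110 (14)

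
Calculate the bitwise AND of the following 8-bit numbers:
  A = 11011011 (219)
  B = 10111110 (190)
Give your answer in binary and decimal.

Apply & to each column (1 only where both bits are 1):
  11011011
& 10111110
----------
  10011010

Answer: 10011010 (154)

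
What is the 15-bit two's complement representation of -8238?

1. Binary of +8238:  010000000101110
2. Invert bits:     101111111010001
3. Add 1:           101111111010010

Answer: 101111111010010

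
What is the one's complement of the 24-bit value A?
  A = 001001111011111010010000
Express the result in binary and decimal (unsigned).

Flip each bit (0->1, 1->0):
  001001111011111010010000
  110110000100000101101111

Answer: 110110000100000101101111 (14172527)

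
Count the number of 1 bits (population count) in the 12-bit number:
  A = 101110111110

101110111110
1-bits at positions (from bit 0 = LSB): 1, 2, 3, 4, 5, 7, 8, 9, 11
Count = 9

Answer: 9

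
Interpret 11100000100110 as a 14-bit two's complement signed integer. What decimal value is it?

MSB is 1, so the value is negative. Find the magnitude:
1. Invert bits:  00011111011001
2. Add 1:        00011111011010  = 2010
3. Apply sign:   -2010

Answer: -2010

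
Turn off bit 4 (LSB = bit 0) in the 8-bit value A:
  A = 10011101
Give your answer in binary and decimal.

Mask = ~(1 << 4) = 11101111
Bit 4 of A is 1, so AND-ing with the mask clears it to 0.
  10011101
& 11101111
----------
  10001101

Answer: 10001101 (141)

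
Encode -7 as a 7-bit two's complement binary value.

1. Binary of +7:  0000111
2. Invert bits:     1111000
3. Add 1:           1111001

Answer: 1111001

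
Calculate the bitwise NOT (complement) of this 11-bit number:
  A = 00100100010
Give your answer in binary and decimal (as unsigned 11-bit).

Flip each bit (0->1, 1->0):
  00100100010
  11011011101

Answer: 11011011101 (1757)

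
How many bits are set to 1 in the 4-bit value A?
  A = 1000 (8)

1000
1-bits at positions (from bit 0 = LSB): 3
Count = 1

Answer: 1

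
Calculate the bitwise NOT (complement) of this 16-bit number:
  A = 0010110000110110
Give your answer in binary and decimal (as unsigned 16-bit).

Flip each bit (0->1, 1->0):
  0010110000110110
  1101001111001001

Answer: 1101001111001001 (54217)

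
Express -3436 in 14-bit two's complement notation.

1. Binary of +3436:  00110101101100
2. Invert bits:     11001010010011
3. Add 1:           11001010010100

Answer: 11001010010100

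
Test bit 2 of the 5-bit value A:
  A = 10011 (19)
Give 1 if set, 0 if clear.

Bit 2 is the 3rd from the right.
  10011
    ^
That bit is 0.

Answer: 0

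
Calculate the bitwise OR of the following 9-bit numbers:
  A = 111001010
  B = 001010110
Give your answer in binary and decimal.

Apply | to each column (1 where either bit is 1):
  111001010
| 001010110
-----------
  111011110

Answer: 111011110 (478)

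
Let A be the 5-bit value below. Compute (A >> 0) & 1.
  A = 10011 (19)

Bit 0 is the 1st from the right.
  10011
      ^
That bit is 1.

Answer: 1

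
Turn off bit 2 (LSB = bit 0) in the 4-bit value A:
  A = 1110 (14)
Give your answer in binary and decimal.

Mask = ~(1 << 2) = 1011
Bit 2 of A is 1, so AND-ing with the mask clears it to 0.
  1110
& 1011
------
  1010

Answer: 1010 (10)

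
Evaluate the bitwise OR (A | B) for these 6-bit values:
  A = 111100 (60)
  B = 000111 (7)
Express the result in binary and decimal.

Apply | to each column (1 where either bit is 1):
  111100
| 000111
--------
  111111

Answer: 111111 (63)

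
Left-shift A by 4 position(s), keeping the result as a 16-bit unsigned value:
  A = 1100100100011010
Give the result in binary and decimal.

Shift left by 4: drop the top 4 bit(s), append 4 zero(s) on the right.
  1100100100011010  ->  discard [1100], keep [100100011010], append 0000
= 1001000110100000

Answer: 1001000110100000 (37280)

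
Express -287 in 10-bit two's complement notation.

1. Binary of +287:  0100011111
2. Invert bits:     1011100000
3. Add 1:           1011100001

Answer: 1011100001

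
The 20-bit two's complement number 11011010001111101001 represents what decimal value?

MSB is 1, so the value is negative. Find the magnitude:
1. Invert bits:  00100101110000010110
2. Add 1:        00100101110000010111  = 154647
3. Apply sign:   -154647

Answer: -154647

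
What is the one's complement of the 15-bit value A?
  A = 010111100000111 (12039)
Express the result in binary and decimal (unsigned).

Flip each bit (0->1, 1->0):
  010111100000111
  101000011111000

Answer: 101000011111000 (20728)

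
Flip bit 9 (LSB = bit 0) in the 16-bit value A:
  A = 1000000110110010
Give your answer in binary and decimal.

Mask = 1 << 9 = 0000001000000000
Bit 9 of A is 0; XOR with the mask flips it to 1.
  1000000110110010
^ 0000001000000000
------------------
  1000001110110010

Answer: 1000001110110010 (33714)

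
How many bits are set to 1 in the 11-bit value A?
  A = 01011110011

01011110011
1-bits at positions (from bit 0 = LSB): 0, 1, 4, 5, 6, 7, 9
Count = 7

Answer: 7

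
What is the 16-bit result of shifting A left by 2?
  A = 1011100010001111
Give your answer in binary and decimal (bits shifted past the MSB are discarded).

Shift left by 2: drop the top 2 bit(s), append 2 zero(s) on the right.
  1011100010001111  ->  discard [10], keep [11100010001111], append 00
= 1110001000111100

Answer: 1110001000111100 (57916)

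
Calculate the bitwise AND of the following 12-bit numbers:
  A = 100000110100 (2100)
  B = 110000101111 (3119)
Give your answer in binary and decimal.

Apply & to each column (1 only where both bits are 1):
  100000110100
& 110000101111
--------------
  100000100100

Answer: 100000100100 (2084)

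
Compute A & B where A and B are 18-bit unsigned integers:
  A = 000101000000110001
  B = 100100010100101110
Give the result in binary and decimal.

Apply & to each column (1 only where both bits are 1):
  000101000000110001
& 100100010100101110
--------------------
  000100000000100000

Answer: 000100000000100000 (16416)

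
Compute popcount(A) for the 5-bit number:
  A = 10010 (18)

10010
1-bits at positions (from bit 0 = LSB): 1, 4
Count = 2

Answer: 2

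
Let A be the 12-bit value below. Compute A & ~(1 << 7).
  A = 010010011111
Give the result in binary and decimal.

Mask = ~(1 << 7) = 111101111111
Bit 7 of A is 1, so AND-ing with the mask clears it to 0.
  010010011111
& 111101111111
--------------
  010000011111

Answer: 010000011111 (1055)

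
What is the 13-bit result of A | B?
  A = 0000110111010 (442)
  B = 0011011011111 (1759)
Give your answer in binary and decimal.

Apply | to each column (1 where either bit is 1):
  0000110111010
| 0011011011111
---------------
  0011111111111

Answer: 0011111111111 (2047)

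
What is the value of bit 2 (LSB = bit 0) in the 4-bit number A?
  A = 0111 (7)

Bit 2 is the 3rd from the right.
  0111
   ^
That bit is 1.

Answer: 1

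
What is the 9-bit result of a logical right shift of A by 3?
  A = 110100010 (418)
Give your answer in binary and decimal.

Logical shift right by 3: drop the bottom 3 bit(s), prepend 3 zero(s) on the left.
  110100010  ->  keep [110100], discard [010], prepend 000
= 000110100

Answer: 000110100 (52)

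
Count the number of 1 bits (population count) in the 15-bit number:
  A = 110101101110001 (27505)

110101101110001
1-bits at positions (from bit 0 = LSB): 0, 4, 5, 6, 8, 9, 11, 13, 14
Count = 9

Answer: 9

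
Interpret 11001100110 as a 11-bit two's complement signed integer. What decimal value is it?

MSB is 1, so the value is negative. Find the magnitude:
1. Invert bits:  00110011001
2. Add 1:        00110011010  = 410
3. Apply sign:   -410

Answer: -410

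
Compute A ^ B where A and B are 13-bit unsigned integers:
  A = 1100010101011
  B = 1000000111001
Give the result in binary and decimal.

Apply ^ to each column (1 where bits differ):
  1100010101011
^ 1000000111001
---------------
  0100010010010

Answer: 0100010010010 (2194)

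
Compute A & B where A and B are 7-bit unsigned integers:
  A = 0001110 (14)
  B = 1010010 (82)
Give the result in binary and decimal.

Apply & to each column (1 only where both bits are 1):
  0001110
& 1010010
---------
  0000010

Answer: 0000010 (2)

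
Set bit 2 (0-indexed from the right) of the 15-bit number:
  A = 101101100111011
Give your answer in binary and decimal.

Mask = 1 << 2 = 000000000000100
Bit 2 of A is 0, so OR-ing with the mask flips it to 1.
  101101100111011
| 000000000000100
-----------------
  101101100111111

Answer: 101101100111111 (23359)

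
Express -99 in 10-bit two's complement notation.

1. Binary of +99:  0001100011
2. Invert bits:     1110011100
3. Add 1:           1110011101

Answer: 1110011101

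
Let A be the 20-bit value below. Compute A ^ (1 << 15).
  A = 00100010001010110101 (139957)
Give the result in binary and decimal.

Mask = 1 << 15 = 00001000000000000000
Bit 15 of A is 0; XOR with the mask flips it to 1.
  00100010001010110101
^ 00001000000000000000
----------------------
  00101010001010110101

Answer: 00101010001010110101 (172725)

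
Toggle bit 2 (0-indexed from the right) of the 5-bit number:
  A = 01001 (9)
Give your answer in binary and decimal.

Mask = 1 << 2 = 00100
Bit 2 of A is 0; XOR with the mask flips it to 1.
  01001
^ 00100
-------
  01101

Answer: 01101 (13)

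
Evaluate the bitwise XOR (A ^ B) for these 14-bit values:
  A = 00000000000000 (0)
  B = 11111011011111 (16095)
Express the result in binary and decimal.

Apply ^ to each column (1 where bits differ):
  00000000000000
^ 11111011011111
----------------
  11111011011111

Answer: 11111011011111 (16095)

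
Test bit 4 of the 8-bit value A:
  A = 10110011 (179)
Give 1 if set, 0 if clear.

Bit 4 is the 5th from the right.
  10110011
     ^
That bit is 1.

Answer: 1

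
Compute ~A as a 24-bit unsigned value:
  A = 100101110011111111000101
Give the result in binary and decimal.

Flip each bit (0->1, 1->0):
  100101110011111111000101
  011010001100000000111010

Answer: 011010001100000000111010 (6864954)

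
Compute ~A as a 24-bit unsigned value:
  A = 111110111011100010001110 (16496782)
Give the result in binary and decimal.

Flip each bit (0->1, 1->0):
  111110111011100010001110
  000001000100011101110001

Answer: 000001000100011101110001 (280433)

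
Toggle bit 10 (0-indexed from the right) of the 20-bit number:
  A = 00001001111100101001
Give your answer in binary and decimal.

Mask = 1 << 10 = 00000000010000000000
Bit 10 of A is 1; XOR with the mask flips it to 0.
  00001001111100101001
^ 00000000010000000000
----------------------
  00001001101100101001

Answer: 00001001101100101001 (39721)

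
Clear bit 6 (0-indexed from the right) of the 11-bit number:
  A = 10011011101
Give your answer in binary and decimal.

Mask = ~(1 << 6) = 11110111111
Bit 6 of A is 1, so AND-ing with the mask clears it to 0.
  10011011101
& 11110111111
-------------
  10010011101

Answer: 10010011101 (1181)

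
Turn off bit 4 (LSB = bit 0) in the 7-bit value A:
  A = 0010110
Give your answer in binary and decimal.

Mask = ~(1 << 4) = 1101111
Bit 4 of A is 1, so AND-ing with the mask clears it to 0.
  0010110
& 1101111
---------
  0000110

Answer: 0000110 (6)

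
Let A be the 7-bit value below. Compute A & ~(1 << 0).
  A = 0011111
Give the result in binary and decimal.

Mask = ~(1 << 0) = 1111110
Bit 0 of A is 1, so AND-ing with the mask clears it to 0.
  0011111
& 1111110
---------
  0011110

Answer: 0011110 (30)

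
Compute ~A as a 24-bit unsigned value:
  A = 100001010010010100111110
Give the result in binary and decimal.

Flip each bit (0->1, 1->0):
  100001010010010100111110
  011110101101101011000001

Answer: 011110101101101011000001 (8051393)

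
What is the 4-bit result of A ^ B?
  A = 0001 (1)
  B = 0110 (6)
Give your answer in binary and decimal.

Apply ^ to each column (1 where bits differ):
  0001
^ 0110
------
  0111

Answer: 0111 (7)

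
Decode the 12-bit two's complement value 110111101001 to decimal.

MSB is 1, so the value is negative. Find the magnitude:
1. Invert bits:  001000010110
2. Add 1:        001000010111  = 535
3. Apply sign:   -535

Answer: -535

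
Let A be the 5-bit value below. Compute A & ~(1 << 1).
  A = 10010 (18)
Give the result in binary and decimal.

Mask = ~(1 << 1) = 11101
Bit 1 of A is 1, so AND-ing with the mask clears it to 0.
  10010
& 11101
-------
  10000

Answer: 10000 (16)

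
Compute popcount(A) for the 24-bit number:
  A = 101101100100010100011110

101101100100010100011110
1-bits at positions (from bit 0 = LSB): 1, 2, 3, 4, 8, 10, 14, 17, 18, 20, 21, 23
Count = 12

Answer: 12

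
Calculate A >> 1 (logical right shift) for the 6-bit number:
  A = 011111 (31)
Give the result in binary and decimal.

Logical shift right by 1: drop the bottom 1 bit(s), prepend 1 zero(s) on the left.
  011111  ->  keep [01111], discard [1], prepend 0
= 001111

Answer: 001111 (15)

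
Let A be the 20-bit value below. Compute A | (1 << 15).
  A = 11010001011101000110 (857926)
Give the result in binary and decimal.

Mask = 1 << 15 = 00001000000000000000
Bit 15 of A is 0, so OR-ing with the mask flips it to 1.
  11010001011101000110
| 00001000000000000000
----------------------
  11011001011101000110

Answer: 11011001011101000110 (890694)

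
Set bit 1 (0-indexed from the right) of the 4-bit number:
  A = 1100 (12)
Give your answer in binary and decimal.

Mask = 1 << 1 = 0010
Bit 1 of A is 0, so OR-ing with the mask flips it to 1.
  1100
| 0010
------
  1110

Answer: 1110 (14)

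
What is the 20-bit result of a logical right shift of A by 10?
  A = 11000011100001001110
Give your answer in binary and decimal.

Logical shift right by 10: drop the bottom 10 bit(s), prepend 10 zero(s) on the left.
  11000011100001001110  ->  keep [1100001110], discard [0001001110], prepend 0000000000
= 00000000001100001110

Answer: 00000000001100001110 (782)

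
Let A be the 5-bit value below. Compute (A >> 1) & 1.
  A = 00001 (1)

Bit 1 is the 2nd from the right.
  00001
     ^
That bit is 0.

Answer: 0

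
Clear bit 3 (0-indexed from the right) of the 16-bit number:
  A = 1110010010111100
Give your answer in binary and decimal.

Mask = ~(1 << 3) = 1111111111110111
Bit 3 of A is 1, so AND-ing with the mask clears it to 0.
  1110010010111100
& 1111111111110111
------------------
  1110010010110100

Answer: 1110010010110100 (58548)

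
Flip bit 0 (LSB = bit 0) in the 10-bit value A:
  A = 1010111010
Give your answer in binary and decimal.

Mask = 1 << 0 = 0000000001
Bit 0 of A is 0; XOR with the mask flips it to 1.
  1010111010
^ 0000000001
------------
  1010111011

Answer: 1010111011 (699)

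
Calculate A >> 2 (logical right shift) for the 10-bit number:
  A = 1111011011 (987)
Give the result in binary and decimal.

Logical shift right by 2: drop the bottom 2 bit(s), prepend 2 zero(s) on the left.
  1111011011  ->  keep [11110110], discard [11], prepend 00
= 0011110110

Answer: 0011110110 (246)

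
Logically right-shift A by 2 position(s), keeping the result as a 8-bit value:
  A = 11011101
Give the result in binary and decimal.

Logical shift right by 2: drop the bottom 2 bit(s), prepend 2 zero(s) on the left.
  11011101  ->  keep [110111], discard [01], prepend 00
= 00110111

Answer: 00110111 (55)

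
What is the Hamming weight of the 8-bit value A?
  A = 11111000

11111000
1-bits at positions (from bit 0 = LSB): 3, 4, 5, 6, 7
Count = 5

Answer: 5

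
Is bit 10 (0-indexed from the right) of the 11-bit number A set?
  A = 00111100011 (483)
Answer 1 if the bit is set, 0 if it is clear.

Bit 10 is the 11th from the right.
  00111100011
  ^
That bit is 0.

Answer: 0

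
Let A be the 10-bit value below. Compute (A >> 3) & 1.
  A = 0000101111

Bit 3 is the 4th from the right.
  0000101111
        ^
That bit is 1.

Answer: 1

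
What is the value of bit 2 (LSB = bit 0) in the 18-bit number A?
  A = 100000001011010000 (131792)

Bit 2 is the 3rd from the right.
  100000001011010000
                 ^
That bit is 0.

Answer: 0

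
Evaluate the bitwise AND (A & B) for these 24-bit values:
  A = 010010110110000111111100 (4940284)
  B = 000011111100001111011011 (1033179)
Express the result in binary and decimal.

Apply & to each column (1 only where both bits are 1):
  010010110110000111111100
& 000011111100001111011011
--------------------------
  000010110100000111011000

Answer: 000010110100000111011000 (737752)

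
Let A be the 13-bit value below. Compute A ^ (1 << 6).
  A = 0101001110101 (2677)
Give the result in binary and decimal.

Mask = 1 << 6 = 0000001000000
Bit 6 of A is 1; XOR with the mask flips it to 0.
  0101001110101
^ 0000001000000
---------------
  0101000110101

Answer: 0101000110101 (2613)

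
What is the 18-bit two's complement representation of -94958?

1. Binary of +94958:  010111001011101110
2. Invert bits:     101000110100010001
3. Add 1:           101000110100010010

Answer: 101000110100010010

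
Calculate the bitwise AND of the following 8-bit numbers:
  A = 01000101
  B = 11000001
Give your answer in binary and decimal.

Apply & to each column (1 only where both bits are 1):
  01000101
& 11000001
----------
  01000001

Answer: 01000001 (65)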